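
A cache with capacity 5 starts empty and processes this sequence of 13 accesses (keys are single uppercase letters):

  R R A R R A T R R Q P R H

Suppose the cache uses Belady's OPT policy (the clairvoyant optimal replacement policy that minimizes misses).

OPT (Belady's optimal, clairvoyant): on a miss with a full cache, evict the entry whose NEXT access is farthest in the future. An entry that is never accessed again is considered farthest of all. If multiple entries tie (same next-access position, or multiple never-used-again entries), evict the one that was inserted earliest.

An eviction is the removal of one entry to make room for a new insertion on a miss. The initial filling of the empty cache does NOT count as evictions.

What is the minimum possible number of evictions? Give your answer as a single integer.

Answer: 1

Derivation:
OPT (Belady) simulation (capacity=5):
  1. access R: MISS. Cache: [R]
  2. access R: HIT. Next use of R: step 4. Cache: [R]
  3. access A: MISS. Cache: [R A]
  4. access R: HIT. Next use of R: step 5. Cache: [R A]
  5. access R: HIT. Next use of R: step 8. Cache: [R A]
  6. access A: HIT. Next use of A: never. Cache: [R A]
  7. access T: MISS. Cache: [R A T]
  8. access R: HIT. Next use of R: step 9. Cache: [R A T]
  9. access R: HIT. Next use of R: step 12. Cache: [R A T]
  10. access Q: MISS. Cache: [R A T Q]
  11. access P: MISS. Cache: [R A T Q P]
  12. access R: HIT. Next use of R: never. Cache: [R A T Q P]
  13. access H: MISS, evict R (next use: never). Cache: [A T Q P H]
Total: 7 hits, 6 misses, 1 evictions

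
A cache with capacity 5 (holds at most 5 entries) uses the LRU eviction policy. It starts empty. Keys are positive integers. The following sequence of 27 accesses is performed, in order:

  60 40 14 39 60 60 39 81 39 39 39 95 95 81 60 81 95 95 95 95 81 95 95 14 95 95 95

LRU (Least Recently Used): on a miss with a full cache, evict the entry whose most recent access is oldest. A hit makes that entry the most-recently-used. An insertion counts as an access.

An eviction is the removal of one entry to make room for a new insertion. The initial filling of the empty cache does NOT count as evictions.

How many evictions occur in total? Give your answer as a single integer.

LRU simulation (capacity=5):
  1. access 60: MISS. Cache (LRU->MRU): [60]
  2. access 40: MISS. Cache (LRU->MRU): [60 40]
  3. access 14: MISS. Cache (LRU->MRU): [60 40 14]
  4. access 39: MISS. Cache (LRU->MRU): [60 40 14 39]
  5. access 60: HIT. Cache (LRU->MRU): [40 14 39 60]
  6. access 60: HIT. Cache (LRU->MRU): [40 14 39 60]
  7. access 39: HIT. Cache (LRU->MRU): [40 14 60 39]
  8. access 81: MISS. Cache (LRU->MRU): [40 14 60 39 81]
  9. access 39: HIT. Cache (LRU->MRU): [40 14 60 81 39]
  10. access 39: HIT. Cache (LRU->MRU): [40 14 60 81 39]
  11. access 39: HIT. Cache (LRU->MRU): [40 14 60 81 39]
  12. access 95: MISS, evict 40. Cache (LRU->MRU): [14 60 81 39 95]
  13. access 95: HIT. Cache (LRU->MRU): [14 60 81 39 95]
  14. access 81: HIT. Cache (LRU->MRU): [14 60 39 95 81]
  15. access 60: HIT. Cache (LRU->MRU): [14 39 95 81 60]
  16. access 81: HIT. Cache (LRU->MRU): [14 39 95 60 81]
  17. access 95: HIT. Cache (LRU->MRU): [14 39 60 81 95]
  18. access 95: HIT. Cache (LRU->MRU): [14 39 60 81 95]
  19. access 95: HIT. Cache (LRU->MRU): [14 39 60 81 95]
  20. access 95: HIT. Cache (LRU->MRU): [14 39 60 81 95]
  21. access 81: HIT. Cache (LRU->MRU): [14 39 60 95 81]
  22. access 95: HIT. Cache (LRU->MRU): [14 39 60 81 95]
  23. access 95: HIT. Cache (LRU->MRU): [14 39 60 81 95]
  24. access 14: HIT. Cache (LRU->MRU): [39 60 81 95 14]
  25. access 95: HIT. Cache (LRU->MRU): [39 60 81 14 95]
  26. access 95: HIT. Cache (LRU->MRU): [39 60 81 14 95]
  27. access 95: HIT. Cache (LRU->MRU): [39 60 81 14 95]
Total: 21 hits, 6 misses, 1 evictions

Answer: 1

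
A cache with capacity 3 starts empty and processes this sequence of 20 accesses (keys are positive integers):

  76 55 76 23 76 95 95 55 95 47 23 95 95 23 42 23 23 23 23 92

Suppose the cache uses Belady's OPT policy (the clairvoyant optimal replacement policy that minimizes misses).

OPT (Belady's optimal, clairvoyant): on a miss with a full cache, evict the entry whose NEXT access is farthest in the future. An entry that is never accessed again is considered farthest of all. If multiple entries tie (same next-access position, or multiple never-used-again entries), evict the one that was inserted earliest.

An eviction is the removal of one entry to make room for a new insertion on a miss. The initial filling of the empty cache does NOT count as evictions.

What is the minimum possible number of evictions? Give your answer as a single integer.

OPT (Belady) simulation (capacity=3):
  1. access 76: MISS. Cache: [76]
  2. access 55: MISS. Cache: [76 55]
  3. access 76: HIT. Next use of 76: step 5. Cache: [76 55]
  4. access 23: MISS. Cache: [76 55 23]
  5. access 76: HIT. Next use of 76: never. Cache: [76 55 23]
  6. access 95: MISS, evict 76 (next use: never). Cache: [55 23 95]
  7. access 95: HIT. Next use of 95: step 9. Cache: [55 23 95]
  8. access 55: HIT. Next use of 55: never. Cache: [55 23 95]
  9. access 95: HIT. Next use of 95: step 12. Cache: [55 23 95]
  10. access 47: MISS, evict 55 (next use: never). Cache: [23 95 47]
  11. access 23: HIT. Next use of 23: step 14. Cache: [23 95 47]
  12. access 95: HIT. Next use of 95: step 13. Cache: [23 95 47]
  13. access 95: HIT. Next use of 95: never. Cache: [23 95 47]
  14. access 23: HIT. Next use of 23: step 16. Cache: [23 95 47]
  15. access 42: MISS, evict 95 (next use: never). Cache: [23 47 42]
  16. access 23: HIT. Next use of 23: step 17. Cache: [23 47 42]
  17. access 23: HIT. Next use of 23: step 18. Cache: [23 47 42]
  18. access 23: HIT. Next use of 23: step 19. Cache: [23 47 42]
  19. access 23: HIT. Next use of 23: never. Cache: [23 47 42]
  20. access 92: MISS, evict 23 (next use: never). Cache: [47 42 92]
Total: 13 hits, 7 misses, 4 evictions

Answer: 4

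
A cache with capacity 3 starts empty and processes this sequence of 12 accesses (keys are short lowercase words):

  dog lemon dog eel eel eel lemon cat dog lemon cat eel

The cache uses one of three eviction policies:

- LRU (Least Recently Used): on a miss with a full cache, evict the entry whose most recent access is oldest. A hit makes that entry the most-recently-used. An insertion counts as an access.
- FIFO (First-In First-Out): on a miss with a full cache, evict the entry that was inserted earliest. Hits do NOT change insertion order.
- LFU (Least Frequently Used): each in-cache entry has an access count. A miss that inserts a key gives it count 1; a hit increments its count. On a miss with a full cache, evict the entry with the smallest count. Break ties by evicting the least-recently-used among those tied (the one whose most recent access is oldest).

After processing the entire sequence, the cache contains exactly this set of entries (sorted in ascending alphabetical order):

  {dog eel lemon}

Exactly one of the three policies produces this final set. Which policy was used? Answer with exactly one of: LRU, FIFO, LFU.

Simulating under each policy and comparing final sets:
  LRU: final set = {cat eel lemon} -> differs
  FIFO: final set = {dog eel lemon} -> MATCHES target
  LFU: final set = {cat eel lemon} -> differs
Only FIFO produces the target set.

Answer: FIFO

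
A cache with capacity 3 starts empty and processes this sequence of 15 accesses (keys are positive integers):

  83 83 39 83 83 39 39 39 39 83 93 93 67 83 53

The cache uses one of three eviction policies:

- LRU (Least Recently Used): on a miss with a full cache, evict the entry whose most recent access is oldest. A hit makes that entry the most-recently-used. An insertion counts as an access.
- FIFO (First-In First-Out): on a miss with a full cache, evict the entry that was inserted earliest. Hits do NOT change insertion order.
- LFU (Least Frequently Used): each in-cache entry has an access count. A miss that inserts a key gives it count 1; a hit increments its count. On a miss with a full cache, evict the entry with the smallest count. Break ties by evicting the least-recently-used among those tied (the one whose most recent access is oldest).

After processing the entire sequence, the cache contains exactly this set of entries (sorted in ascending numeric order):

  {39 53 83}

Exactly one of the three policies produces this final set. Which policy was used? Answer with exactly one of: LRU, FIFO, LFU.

Answer: LFU

Derivation:
Simulating under each policy and comparing final sets:
  LRU: final set = {53 67 83} -> differs
  FIFO: final set = {53 67 83} -> differs
  LFU: final set = {39 53 83} -> MATCHES target
Only LFU produces the target set.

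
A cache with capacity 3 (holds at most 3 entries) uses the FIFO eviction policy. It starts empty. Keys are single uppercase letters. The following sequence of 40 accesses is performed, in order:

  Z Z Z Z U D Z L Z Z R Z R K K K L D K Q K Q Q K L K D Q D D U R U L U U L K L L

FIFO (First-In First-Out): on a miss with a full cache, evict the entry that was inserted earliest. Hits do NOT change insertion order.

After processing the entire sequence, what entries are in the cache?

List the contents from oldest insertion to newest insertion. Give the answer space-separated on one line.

Answer: R L K

Derivation:
FIFO simulation (capacity=3):
  1. access Z: MISS. Cache (old->new): [Z]
  2. access Z: HIT. Cache (old->new): [Z]
  3. access Z: HIT. Cache (old->new): [Z]
  4. access Z: HIT. Cache (old->new): [Z]
  5. access U: MISS. Cache (old->new): [Z U]
  6. access D: MISS. Cache (old->new): [Z U D]
  7. access Z: HIT. Cache (old->new): [Z U D]
  8. access L: MISS, evict Z. Cache (old->new): [U D L]
  9. access Z: MISS, evict U. Cache (old->new): [D L Z]
  10. access Z: HIT. Cache (old->new): [D L Z]
  11. access R: MISS, evict D. Cache (old->new): [L Z R]
  12. access Z: HIT. Cache (old->new): [L Z R]
  13. access R: HIT. Cache (old->new): [L Z R]
  14. access K: MISS, evict L. Cache (old->new): [Z R K]
  15. access K: HIT. Cache (old->new): [Z R K]
  16. access K: HIT. Cache (old->new): [Z R K]
  17. access L: MISS, evict Z. Cache (old->new): [R K L]
  18. access D: MISS, evict R. Cache (old->new): [K L D]
  19. access K: HIT. Cache (old->new): [K L D]
  20. access Q: MISS, evict K. Cache (old->new): [L D Q]
  21. access K: MISS, evict L. Cache (old->new): [D Q K]
  22. access Q: HIT. Cache (old->new): [D Q K]
  23. access Q: HIT. Cache (old->new): [D Q K]
  24. access K: HIT. Cache (old->new): [D Q K]
  25. access L: MISS, evict D. Cache (old->new): [Q K L]
  26. access K: HIT. Cache (old->new): [Q K L]
  27. access D: MISS, evict Q. Cache (old->new): [K L D]
  28. access Q: MISS, evict K. Cache (old->new): [L D Q]
  29. access D: HIT. Cache (old->new): [L D Q]
  30. access D: HIT. Cache (old->new): [L D Q]
  31. access U: MISS, evict L. Cache (old->new): [D Q U]
  32. access R: MISS, evict D. Cache (old->new): [Q U R]
  33. access U: HIT. Cache (old->new): [Q U R]
  34. access L: MISS, evict Q. Cache (old->new): [U R L]
  35. access U: HIT. Cache (old->new): [U R L]
  36. access U: HIT. Cache (old->new): [U R L]
  37. access L: HIT. Cache (old->new): [U R L]
  38. access K: MISS, evict U. Cache (old->new): [R L K]
  39. access L: HIT. Cache (old->new): [R L K]
  40. access L: HIT. Cache (old->new): [R L K]
Total: 22 hits, 18 misses, 15 evictions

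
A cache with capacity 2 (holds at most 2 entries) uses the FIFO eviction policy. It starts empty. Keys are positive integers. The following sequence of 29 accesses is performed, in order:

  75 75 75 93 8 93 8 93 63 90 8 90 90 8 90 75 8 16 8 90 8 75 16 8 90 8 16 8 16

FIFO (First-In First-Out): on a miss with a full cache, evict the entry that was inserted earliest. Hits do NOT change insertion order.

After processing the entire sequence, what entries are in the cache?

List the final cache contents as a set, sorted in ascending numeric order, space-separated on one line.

FIFO simulation (capacity=2):
  1. access 75: MISS. Cache (old->new): [75]
  2. access 75: HIT. Cache (old->new): [75]
  3. access 75: HIT. Cache (old->new): [75]
  4. access 93: MISS. Cache (old->new): [75 93]
  5. access 8: MISS, evict 75. Cache (old->new): [93 8]
  6. access 93: HIT. Cache (old->new): [93 8]
  7. access 8: HIT. Cache (old->new): [93 8]
  8. access 93: HIT. Cache (old->new): [93 8]
  9. access 63: MISS, evict 93. Cache (old->new): [8 63]
  10. access 90: MISS, evict 8. Cache (old->new): [63 90]
  11. access 8: MISS, evict 63. Cache (old->new): [90 8]
  12. access 90: HIT. Cache (old->new): [90 8]
  13. access 90: HIT. Cache (old->new): [90 8]
  14. access 8: HIT. Cache (old->new): [90 8]
  15. access 90: HIT. Cache (old->new): [90 8]
  16. access 75: MISS, evict 90. Cache (old->new): [8 75]
  17. access 8: HIT. Cache (old->new): [8 75]
  18. access 16: MISS, evict 8. Cache (old->new): [75 16]
  19. access 8: MISS, evict 75. Cache (old->new): [16 8]
  20. access 90: MISS, evict 16. Cache (old->new): [8 90]
  21. access 8: HIT. Cache (old->new): [8 90]
  22. access 75: MISS, evict 8. Cache (old->new): [90 75]
  23. access 16: MISS, evict 90. Cache (old->new): [75 16]
  24. access 8: MISS, evict 75. Cache (old->new): [16 8]
  25. access 90: MISS, evict 16. Cache (old->new): [8 90]
  26. access 8: HIT. Cache (old->new): [8 90]
  27. access 16: MISS, evict 8. Cache (old->new): [90 16]
  28. access 8: MISS, evict 90. Cache (old->new): [16 8]
  29. access 16: HIT. Cache (old->new): [16 8]
Total: 13 hits, 16 misses, 14 evictions

Answer: 8 16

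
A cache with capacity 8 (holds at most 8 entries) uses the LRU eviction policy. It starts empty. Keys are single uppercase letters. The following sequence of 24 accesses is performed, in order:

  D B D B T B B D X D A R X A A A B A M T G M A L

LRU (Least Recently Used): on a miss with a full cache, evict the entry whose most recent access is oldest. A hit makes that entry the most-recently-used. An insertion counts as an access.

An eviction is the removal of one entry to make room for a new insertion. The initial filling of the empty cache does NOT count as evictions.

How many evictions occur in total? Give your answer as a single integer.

LRU simulation (capacity=8):
  1. access D: MISS. Cache (LRU->MRU): [D]
  2. access B: MISS. Cache (LRU->MRU): [D B]
  3. access D: HIT. Cache (LRU->MRU): [B D]
  4. access B: HIT. Cache (LRU->MRU): [D B]
  5. access T: MISS. Cache (LRU->MRU): [D B T]
  6. access B: HIT. Cache (LRU->MRU): [D T B]
  7. access B: HIT. Cache (LRU->MRU): [D T B]
  8. access D: HIT. Cache (LRU->MRU): [T B D]
  9. access X: MISS. Cache (LRU->MRU): [T B D X]
  10. access D: HIT. Cache (LRU->MRU): [T B X D]
  11. access A: MISS. Cache (LRU->MRU): [T B X D A]
  12. access R: MISS. Cache (LRU->MRU): [T B X D A R]
  13. access X: HIT. Cache (LRU->MRU): [T B D A R X]
  14. access A: HIT. Cache (LRU->MRU): [T B D R X A]
  15. access A: HIT. Cache (LRU->MRU): [T B D R X A]
  16. access A: HIT. Cache (LRU->MRU): [T B D R X A]
  17. access B: HIT. Cache (LRU->MRU): [T D R X A B]
  18. access A: HIT. Cache (LRU->MRU): [T D R X B A]
  19. access M: MISS. Cache (LRU->MRU): [T D R X B A M]
  20. access T: HIT. Cache (LRU->MRU): [D R X B A M T]
  21. access G: MISS. Cache (LRU->MRU): [D R X B A M T G]
  22. access M: HIT. Cache (LRU->MRU): [D R X B A T G M]
  23. access A: HIT. Cache (LRU->MRU): [D R X B T G M A]
  24. access L: MISS, evict D. Cache (LRU->MRU): [R X B T G M A L]
Total: 15 hits, 9 misses, 1 evictions

Answer: 1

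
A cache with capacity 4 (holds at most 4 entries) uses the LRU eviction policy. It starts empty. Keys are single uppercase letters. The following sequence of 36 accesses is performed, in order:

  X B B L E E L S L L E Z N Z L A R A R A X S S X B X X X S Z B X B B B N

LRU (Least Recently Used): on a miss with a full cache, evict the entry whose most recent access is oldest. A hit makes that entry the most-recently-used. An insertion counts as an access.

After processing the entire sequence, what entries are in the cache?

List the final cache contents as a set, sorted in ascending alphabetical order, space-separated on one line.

LRU simulation (capacity=4):
  1. access X: MISS. Cache (LRU->MRU): [X]
  2. access B: MISS. Cache (LRU->MRU): [X B]
  3. access B: HIT. Cache (LRU->MRU): [X B]
  4. access L: MISS. Cache (LRU->MRU): [X B L]
  5. access E: MISS. Cache (LRU->MRU): [X B L E]
  6. access E: HIT. Cache (LRU->MRU): [X B L E]
  7. access L: HIT. Cache (LRU->MRU): [X B E L]
  8. access S: MISS, evict X. Cache (LRU->MRU): [B E L S]
  9. access L: HIT. Cache (LRU->MRU): [B E S L]
  10. access L: HIT. Cache (LRU->MRU): [B E S L]
  11. access E: HIT. Cache (LRU->MRU): [B S L E]
  12. access Z: MISS, evict B. Cache (LRU->MRU): [S L E Z]
  13. access N: MISS, evict S. Cache (LRU->MRU): [L E Z N]
  14. access Z: HIT. Cache (LRU->MRU): [L E N Z]
  15. access L: HIT. Cache (LRU->MRU): [E N Z L]
  16. access A: MISS, evict E. Cache (LRU->MRU): [N Z L A]
  17. access R: MISS, evict N. Cache (LRU->MRU): [Z L A R]
  18. access A: HIT. Cache (LRU->MRU): [Z L R A]
  19. access R: HIT. Cache (LRU->MRU): [Z L A R]
  20. access A: HIT. Cache (LRU->MRU): [Z L R A]
  21. access X: MISS, evict Z. Cache (LRU->MRU): [L R A X]
  22. access S: MISS, evict L. Cache (LRU->MRU): [R A X S]
  23. access S: HIT. Cache (LRU->MRU): [R A X S]
  24. access X: HIT. Cache (LRU->MRU): [R A S X]
  25. access B: MISS, evict R. Cache (LRU->MRU): [A S X B]
  26. access X: HIT. Cache (LRU->MRU): [A S B X]
  27. access X: HIT. Cache (LRU->MRU): [A S B X]
  28. access X: HIT. Cache (LRU->MRU): [A S B X]
  29. access S: HIT. Cache (LRU->MRU): [A B X S]
  30. access Z: MISS, evict A. Cache (LRU->MRU): [B X S Z]
  31. access B: HIT. Cache (LRU->MRU): [X S Z B]
  32. access X: HIT. Cache (LRU->MRU): [S Z B X]
  33. access B: HIT. Cache (LRU->MRU): [S Z X B]
  34. access B: HIT. Cache (LRU->MRU): [S Z X B]
  35. access B: HIT. Cache (LRU->MRU): [S Z X B]
  36. access N: MISS, evict S. Cache (LRU->MRU): [Z X B N]
Total: 22 hits, 14 misses, 10 evictions

Answer: B N X Z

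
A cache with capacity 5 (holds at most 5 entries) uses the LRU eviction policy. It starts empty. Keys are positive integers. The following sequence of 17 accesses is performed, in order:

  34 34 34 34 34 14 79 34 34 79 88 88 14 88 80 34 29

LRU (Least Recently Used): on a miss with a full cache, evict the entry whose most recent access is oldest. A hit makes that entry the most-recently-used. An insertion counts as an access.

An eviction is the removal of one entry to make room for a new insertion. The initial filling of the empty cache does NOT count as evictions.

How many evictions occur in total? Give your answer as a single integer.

LRU simulation (capacity=5):
  1. access 34: MISS. Cache (LRU->MRU): [34]
  2. access 34: HIT. Cache (LRU->MRU): [34]
  3. access 34: HIT. Cache (LRU->MRU): [34]
  4. access 34: HIT. Cache (LRU->MRU): [34]
  5. access 34: HIT. Cache (LRU->MRU): [34]
  6. access 14: MISS. Cache (LRU->MRU): [34 14]
  7. access 79: MISS. Cache (LRU->MRU): [34 14 79]
  8. access 34: HIT. Cache (LRU->MRU): [14 79 34]
  9. access 34: HIT. Cache (LRU->MRU): [14 79 34]
  10. access 79: HIT. Cache (LRU->MRU): [14 34 79]
  11. access 88: MISS. Cache (LRU->MRU): [14 34 79 88]
  12. access 88: HIT. Cache (LRU->MRU): [14 34 79 88]
  13. access 14: HIT. Cache (LRU->MRU): [34 79 88 14]
  14. access 88: HIT. Cache (LRU->MRU): [34 79 14 88]
  15. access 80: MISS. Cache (LRU->MRU): [34 79 14 88 80]
  16. access 34: HIT. Cache (LRU->MRU): [79 14 88 80 34]
  17. access 29: MISS, evict 79. Cache (LRU->MRU): [14 88 80 34 29]
Total: 11 hits, 6 misses, 1 evictions

Answer: 1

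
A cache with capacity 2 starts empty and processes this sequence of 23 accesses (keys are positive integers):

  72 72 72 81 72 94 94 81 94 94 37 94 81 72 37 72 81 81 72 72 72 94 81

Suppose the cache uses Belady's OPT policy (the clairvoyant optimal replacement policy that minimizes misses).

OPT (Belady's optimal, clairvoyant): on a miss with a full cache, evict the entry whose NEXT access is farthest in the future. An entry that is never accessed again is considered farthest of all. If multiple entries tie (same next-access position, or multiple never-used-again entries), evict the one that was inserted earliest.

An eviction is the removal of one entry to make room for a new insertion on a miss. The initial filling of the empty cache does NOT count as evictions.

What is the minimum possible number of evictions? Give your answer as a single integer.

Answer: 6

Derivation:
OPT (Belady) simulation (capacity=2):
  1. access 72: MISS. Cache: [72]
  2. access 72: HIT. Next use of 72: step 3. Cache: [72]
  3. access 72: HIT. Next use of 72: step 5. Cache: [72]
  4. access 81: MISS. Cache: [72 81]
  5. access 72: HIT. Next use of 72: step 14. Cache: [72 81]
  6. access 94: MISS, evict 72 (next use: step 14). Cache: [81 94]
  7. access 94: HIT. Next use of 94: step 9. Cache: [81 94]
  8. access 81: HIT. Next use of 81: step 13. Cache: [81 94]
  9. access 94: HIT. Next use of 94: step 10. Cache: [81 94]
  10. access 94: HIT. Next use of 94: step 12. Cache: [81 94]
  11. access 37: MISS, evict 81 (next use: step 13). Cache: [94 37]
  12. access 94: HIT. Next use of 94: step 22. Cache: [94 37]
  13. access 81: MISS, evict 94 (next use: step 22). Cache: [37 81]
  14. access 72: MISS, evict 81 (next use: step 17). Cache: [37 72]
  15. access 37: HIT. Next use of 37: never. Cache: [37 72]
  16. access 72: HIT. Next use of 72: step 19. Cache: [37 72]
  17. access 81: MISS, evict 37 (next use: never). Cache: [72 81]
  18. access 81: HIT. Next use of 81: step 23. Cache: [72 81]
  19. access 72: HIT. Next use of 72: step 20. Cache: [72 81]
  20. access 72: HIT. Next use of 72: step 21. Cache: [72 81]
  21. access 72: HIT. Next use of 72: never. Cache: [72 81]
  22. access 94: MISS, evict 72 (next use: never). Cache: [81 94]
  23. access 81: HIT. Next use of 81: never. Cache: [81 94]
Total: 15 hits, 8 misses, 6 evictions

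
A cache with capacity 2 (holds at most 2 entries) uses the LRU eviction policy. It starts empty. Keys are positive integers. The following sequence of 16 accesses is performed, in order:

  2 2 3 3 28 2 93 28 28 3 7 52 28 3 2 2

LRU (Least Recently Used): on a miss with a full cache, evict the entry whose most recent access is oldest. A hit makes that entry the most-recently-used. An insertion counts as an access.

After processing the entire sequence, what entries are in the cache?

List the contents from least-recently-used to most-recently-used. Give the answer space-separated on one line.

LRU simulation (capacity=2):
  1. access 2: MISS. Cache (LRU->MRU): [2]
  2. access 2: HIT. Cache (LRU->MRU): [2]
  3. access 3: MISS. Cache (LRU->MRU): [2 3]
  4. access 3: HIT. Cache (LRU->MRU): [2 3]
  5. access 28: MISS, evict 2. Cache (LRU->MRU): [3 28]
  6. access 2: MISS, evict 3. Cache (LRU->MRU): [28 2]
  7. access 93: MISS, evict 28. Cache (LRU->MRU): [2 93]
  8. access 28: MISS, evict 2. Cache (LRU->MRU): [93 28]
  9. access 28: HIT. Cache (LRU->MRU): [93 28]
  10. access 3: MISS, evict 93. Cache (LRU->MRU): [28 3]
  11. access 7: MISS, evict 28. Cache (LRU->MRU): [3 7]
  12. access 52: MISS, evict 3. Cache (LRU->MRU): [7 52]
  13. access 28: MISS, evict 7. Cache (LRU->MRU): [52 28]
  14. access 3: MISS, evict 52. Cache (LRU->MRU): [28 3]
  15. access 2: MISS, evict 28. Cache (LRU->MRU): [3 2]
  16. access 2: HIT. Cache (LRU->MRU): [3 2]
Total: 4 hits, 12 misses, 10 evictions

Answer: 3 2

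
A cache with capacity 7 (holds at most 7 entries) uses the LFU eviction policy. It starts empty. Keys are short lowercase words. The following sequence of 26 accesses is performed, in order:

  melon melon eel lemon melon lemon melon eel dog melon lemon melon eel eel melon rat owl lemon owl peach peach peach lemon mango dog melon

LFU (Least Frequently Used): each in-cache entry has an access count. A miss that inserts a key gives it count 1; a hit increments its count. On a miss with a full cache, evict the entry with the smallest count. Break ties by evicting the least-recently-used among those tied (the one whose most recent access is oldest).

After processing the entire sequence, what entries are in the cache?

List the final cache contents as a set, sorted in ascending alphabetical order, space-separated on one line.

LFU simulation (capacity=7):
  1. access melon: MISS. Cache: [melon(c=1)]
  2. access melon: HIT, count now 2. Cache: [melon(c=2)]
  3. access eel: MISS. Cache: [eel(c=1) melon(c=2)]
  4. access lemon: MISS. Cache: [eel(c=1) lemon(c=1) melon(c=2)]
  5. access melon: HIT, count now 3. Cache: [eel(c=1) lemon(c=1) melon(c=3)]
  6. access lemon: HIT, count now 2. Cache: [eel(c=1) lemon(c=2) melon(c=3)]
  7. access melon: HIT, count now 4. Cache: [eel(c=1) lemon(c=2) melon(c=4)]
  8. access eel: HIT, count now 2. Cache: [lemon(c=2) eel(c=2) melon(c=4)]
  9. access dog: MISS. Cache: [dog(c=1) lemon(c=2) eel(c=2) melon(c=4)]
  10. access melon: HIT, count now 5. Cache: [dog(c=1) lemon(c=2) eel(c=2) melon(c=5)]
  11. access lemon: HIT, count now 3. Cache: [dog(c=1) eel(c=2) lemon(c=3) melon(c=5)]
  12. access melon: HIT, count now 6. Cache: [dog(c=1) eel(c=2) lemon(c=3) melon(c=6)]
  13. access eel: HIT, count now 3. Cache: [dog(c=1) lemon(c=3) eel(c=3) melon(c=6)]
  14. access eel: HIT, count now 4. Cache: [dog(c=1) lemon(c=3) eel(c=4) melon(c=6)]
  15. access melon: HIT, count now 7. Cache: [dog(c=1) lemon(c=3) eel(c=4) melon(c=7)]
  16. access rat: MISS. Cache: [dog(c=1) rat(c=1) lemon(c=3) eel(c=4) melon(c=7)]
  17. access owl: MISS. Cache: [dog(c=1) rat(c=1) owl(c=1) lemon(c=3) eel(c=4) melon(c=7)]
  18. access lemon: HIT, count now 4. Cache: [dog(c=1) rat(c=1) owl(c=1) eel(c=4) lemon(c=4) melon(c=7)]
  19. access owl: HIT, count now 2. Cache: [dog(c=1) rat(c=1) owl(c=2) eel(c=4) lemon(c=4) melon(c=7)]
  20. access peach: MISS. Cache: [dog(c=1) rat(c=1) peach(c=1) owl(c=2) eel(c=4) lemon(c=4) melon(c=7)]
  21. access peach: HIT, count now 2. Cache: [dog(c=1) rat(c=1) owl(c=2) peach(c=2) eel(c=4) lemon(c=4) melon(c=7)]
  22. access peach: HIT, count now 3. Cache: [dog(c=1) rat(c=1) owl(c=2) peach(c=3) eel(c=4) lemon(c=4) melon(c=7)]
  23. access lemon: HIT, count now 5. Cache: [dog(c=1) rat(c=1) owl(c=2) peach(c=3) eel(c=4) lemon(c=5) melon(c=7)]
  24. access mango: MISS, evict dog(c=1). Cache: [rat(c=1) mango(c=1) owl(c=2) peach(c=3) eel(c=4) lemon(c=5) melon(c=7)]
  25. access dog: MISS, evict rat(c=1). Cache: [mango(c=1) dog(c=1) owl(c=2) peach(c=3) eel(c=4) lemon(c=5) melon(c=7)]
  26. access melon: HIT, count now 8. Cache: [mango(c=1) dog(c=1) owl(c=2) peach(c=3) eel(c=4) lemon(c=5) melon(c=8)]
Total: 17 hits, 9 misses, 2 evictions

Answer: dog eel lemon mango melon owl peach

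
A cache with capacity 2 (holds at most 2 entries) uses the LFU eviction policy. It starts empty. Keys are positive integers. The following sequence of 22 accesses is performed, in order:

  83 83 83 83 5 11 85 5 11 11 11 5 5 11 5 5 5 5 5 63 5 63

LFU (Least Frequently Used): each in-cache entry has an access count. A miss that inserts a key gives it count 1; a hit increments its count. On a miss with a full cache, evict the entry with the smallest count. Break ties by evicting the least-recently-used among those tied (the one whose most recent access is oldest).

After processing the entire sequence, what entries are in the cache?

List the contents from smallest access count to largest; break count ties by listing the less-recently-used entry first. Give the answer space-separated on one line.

Answer: 63 5

Derivation:
LFU simulation (capacity=2):
  1. access 83: MISS. Cache: [83(c=1)]
  2. access 83: HIT, count now 2. Cache: [83(c=2)]
  3. access 83: HIT, count now 3. Cache: [83(c=3)]
  4. access 83: HIT, count now 4. Cache: [83(c=4)]
  5. access 5: MISS. Cache: [5(c=1) 83(c=4)]
  6. access 11: MISS, evict 5(c=1). Cache: [11(c=1) 83(c=4)]
  7. access 85: MISS, evict 11(c=1). Cache: [85(c=1) 83(c=4)]
  8. access 5: MISS, evict 85(c=1). Cache: [5(c=1) 83(c=4)]
  9. access 11: MISS, evict 5(c=1). Cache: [11(c=1) 83(c=4)]
  10. access 11: HIT, count now 2. Cache: [11(c=2) 83(c=4)]
  11. access 11: HIT, count now 3. Cache: [11(c=3) 83(c=4)]
  12. access 5: MISS, evict 11(c=3). Cache: [5(c=1) 83(c=4)]
  13. access 5: HIT, count now 2. Cache: [5(c=2) 83(c=4)]
  14. access 11: MISS, evict 5(c=2). Cache: [11(c=1) 83(c=4)]
  15. access 5: MISS, evict 11(c=1). Cache: [5(c=1) 83(c=4)]
  16. access 5: HIT, count now 2. Cache: [5(c=2) 83(c=4)]
  17. access 5: HIT, count now 3. Cache: [5(c=3) 83(c=4)]
  18. access 5: HIT, count now 4. Cache: [83(c=4) 5(c=4)]
  19. access 5: HIT, count now 5. Cache: [83(c=4) 5(c=5)]
  20. access 63: MISS, evict 83(c=4). Cache: [63(c=1) 5(c=5)]
  21. access 5: HIT, count now 6. Cache: [63(c=1) 5(c=6)]
  22. access 63: HIT, count now 2. Cache: [63(c=2) 5(c=6)]
Total: 12 hits, 10 misses, 8 evictions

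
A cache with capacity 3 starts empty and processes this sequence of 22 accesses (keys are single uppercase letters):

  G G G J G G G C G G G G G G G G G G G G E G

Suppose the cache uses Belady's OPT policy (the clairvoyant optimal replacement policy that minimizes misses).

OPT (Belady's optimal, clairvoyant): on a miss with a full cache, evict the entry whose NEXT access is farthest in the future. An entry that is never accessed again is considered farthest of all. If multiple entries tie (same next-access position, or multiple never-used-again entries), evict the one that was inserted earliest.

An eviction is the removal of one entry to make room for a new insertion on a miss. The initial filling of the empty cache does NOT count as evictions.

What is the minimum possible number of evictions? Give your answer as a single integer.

OPT (Belady) simulation (capacity=3):
  1. access G: MISS. Cache: [G]
  2. access G: HIT. Next use of G: step 3. Cache: [G]
  3. access G: HIT. Next use of G: step 5. Cache: [G]
  4. access J: MISS. Cache: [G J]
  5. access G: HIT. Next use of G: step 6. Cache: [G J]
  6. access G: HIT. Next use of G: step 7. Cache: [G J]
  7. access G: HIT. Next use of G: step 9. Cache: [G J]
  8. access C: MISS. Cache: [G J C]
  9. access G: HIT. Next use of G: step 10. Cache: [G J C]
  10. access G: HIT. Next use of G: step 11. Cache: [G J C]
  11. access G: HIT. Next use of G: step 12. Cache: [G J C]
  12. access G: HIT. Next use of G: step 13. Cache: [G J C]
  13. access G: HIT. Next use of G: step 14. Cache: [G J C]
  14. access G: HIT. Next use of G: step 15. Cache: [G J C]
  15. access G: HIT. Next use of G: step 16. Cache: [G J C]
  16. access G: HIT. Next use of G: step 17. Cache: [G J C]
  17. access G: HIT. Next use of G: step 18. Cache: [G J C]
  18. access G: HIT. Next use of G: step 19. Cache: [G J C]
  19. access G: HIT. Next use of G: step 20. Cache: [G J C]
  20. access G: HIT. Next use of G: step 22. Cache: [G J C]
  21. access E: MISS, evict J (next use: never). Cache: [G C E]
  22. access G: HIT. Next use of G: never. Cache: [G C E]
Total: 18 hits, 4 misses, 1 evictions

Answer: 1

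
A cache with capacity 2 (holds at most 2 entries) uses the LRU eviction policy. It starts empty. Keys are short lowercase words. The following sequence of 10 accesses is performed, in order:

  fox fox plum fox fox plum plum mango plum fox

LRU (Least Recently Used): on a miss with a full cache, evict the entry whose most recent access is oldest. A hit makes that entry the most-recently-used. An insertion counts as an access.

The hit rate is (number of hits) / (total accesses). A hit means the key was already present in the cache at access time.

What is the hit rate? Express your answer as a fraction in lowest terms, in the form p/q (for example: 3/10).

Answer: 3/5

Derivation:
LRU simulation (capacity=2):
  1. access fox: MISS. Cache (LRU->MRU): [fox]
  2. access fox: HIT. Cache (LRU->MRU): [fox]
  3. access plum: MISS. Cache (LRU->MRU): [fox plum]
  4. access fox: HIT. Cache (LRU->MRU): [plum fox]
  5. access fox: HIT. Cache (LRU->MRU): [plum fox]
  6. access plum: HIT. Cache (LRU->MRU): [fox plum]
  7. access plum: HIT. Cache (LRU->MRU): [fox plum]
  8. access mango: MISS, evict fox. Cache (LRU->MRU): [plum mango]
  9. access plum: HIT. Cache (LRU->MRU): [mango plum]
  10. access fox: MISS, evict mango. Cache (LRU->MRU): [plum fox]
Total: 6 hits, 4 misses, 2 evictions

Hit rate = 6/10 = 3/5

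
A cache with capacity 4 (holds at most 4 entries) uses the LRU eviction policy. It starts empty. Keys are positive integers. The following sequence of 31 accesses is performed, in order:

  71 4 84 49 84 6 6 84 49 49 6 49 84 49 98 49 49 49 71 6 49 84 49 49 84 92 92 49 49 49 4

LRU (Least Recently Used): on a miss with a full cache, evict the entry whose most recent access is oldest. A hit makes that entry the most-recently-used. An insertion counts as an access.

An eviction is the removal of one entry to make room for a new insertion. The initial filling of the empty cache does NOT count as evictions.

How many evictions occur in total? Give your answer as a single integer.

LRU simulation (capacity=4):
  1. access 71: MISS. Cache (LRU->MRU): [71]
  2. access 4: MISS. Cache (LRU->MRU): [71 4]
  3. access 84: MISS. Cache (LRU->MRU): [71 4 84]
  4. access 49: MISS. Cache (LRU->MRU): [71 4 84 49]
  5. access 84: HIT. Cache (LRU->MRU): [71 4 49 84]
  6. access 6: MISS, evict 71. Cache (LRU->MRU): [4 49 84 6]
  7. access 6: HIT. Cache (LRU->MRU): [4 49 84 6]
  8. access 84: HIT. Cache (LRU->MRU): [4 49 6 84]
  9. access 49: HIT. Cache (LRU->MRU): [4 6 84 49]
  10. access 49: HIT. Cache (LRU->MRU): [4 6 84 49]
  11. access 6: HIT. Cache (LRU->MRU): [4 84 49 6]
  12. access 49: HIT. Cache (LRU->MRU): [4 84 6 49]
  13. access 84: HIT. Cache (LRU->MRU): [4 6 49 84]
  14. access 49: HIT. Cache (LRU->MRU): [4 6 84 49]
  15. access 98: MISS, evict 4. Cache (LRU->MRU): [6 84 49 98]
  16. access 49: HIT. Cache (LRU->MRU): [6 84 98 49]
  17. access 49: HIT. Cache (LRU->MRU): [6 84 98 49]
  18. access 49: HIT. Cache (LRU->MRU): [6 84 98 49]
  19. access 71: MISS, evict 6. Cache (LRU->MRU): [84 98 49 71]
  20. access 6: MISS, evict 84. Cache (LRU->MRU): [98 49 71 6]
  21. access 49: HIT. Cache (LRU->MRU): [98 71 6 49]
  22. access 84: MISS, evict 98. Cache (LRU->MRU): [71 6 49 84]
  23. access 49: HIT. Cache (LRU->MRU): [71 6 84 49]
  24. access 49: HIT. Cache (LRU->MRU): [71 6 84 49]
  25. access 84: HIT. Cache (LRU->MRU): [71 6 49 84]
  26. access 92: MISS, evict 71. Cache (LRU->MRU): [6 49 84 92]
  27. access 92: HIT. Cache (LRU->MRU): [6 49 84 92]
  28. access 49: HIT. Cache (LRU->MRU): [6 84 92 49]
  29. access 49: HIT. Cache (LRU->MRU): [6 84 92 49]
  30. access 49: HIT. Cache (LRU->MRU): [6 84 92 49]
  31. access 4: MISS, evict 6. Cache (LRU->MRU): [84 92 49 4]
Total: 20 hits, 11 misses, 7 evictions

Answer: 7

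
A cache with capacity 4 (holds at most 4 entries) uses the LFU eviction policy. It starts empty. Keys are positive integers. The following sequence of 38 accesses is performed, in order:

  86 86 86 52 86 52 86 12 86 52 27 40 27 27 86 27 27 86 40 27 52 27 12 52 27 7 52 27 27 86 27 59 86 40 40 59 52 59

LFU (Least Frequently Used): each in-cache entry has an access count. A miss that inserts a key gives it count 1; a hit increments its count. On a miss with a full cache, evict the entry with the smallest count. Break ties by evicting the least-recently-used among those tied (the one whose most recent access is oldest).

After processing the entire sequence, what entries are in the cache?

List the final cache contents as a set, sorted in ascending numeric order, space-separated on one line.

Answer: 27 52 59 86

Derivation:
LFU simulation (capacity=4):
  1. access 86: MISS. Cache: [86(c=1)]
  2. access 86: HIT, count now 2. Cache: [86(c=2)]
  3. access 86: HIT, count now 3. Cache: [86(c=3)]
  4. access 52: MISS. Cache: [52(c=1) 86(c=3)]
  5. access 86: HIT, count now 4. Cache: [52(c=1) 86(c=4)]
  6. access 52: HIT, count now 2. Cache: [52(c=2) 86(c=4)]
  7. access 86: HIT, count now 5. Cache: [52(c=2) 86(c=5)]
  8. access 12: MISS. Cache: [12(c=1) 52(c=2) 86(c=5)]
  9. access 86: HIT, count now 6. Cache: [12(c=1) 52(c=2) 86(c=6)]
  10. access 52: HIT, count now 3. Cache: [12(c=1) 52(c=3) 86(c=6)]
  11. access 27: MISS. Cache: [12(c=1) 27(c=1) 52(c=3) 86(c=6)]
  12. access 40: MISS, evict 12(c=1). Cache: [27(c=1) 40(c=1) 52(c=3) 86(c=6)]
  13. access 27: HIT, count now 2. Cache: [40(c=1) 27(c=2) 52(c=3) 86(c=6)]
  14. access 27: HIT, count now 3. Cache: [40(c=1) 52(c=3) 27(c=3) 86(c=6)]
  15. access 86: HIT, count now 7. Cache: [40(c=1) 52(c=3) 27(c=3) 86(c=7)]
  16. access 27: HIT, count now 4. Cache: [40(c=1) 52(c=3) 27(c=4) 86(c=7)]
  17. access 27: HIT, count now 5. Cache: [40(c=1) 52(c=3) 27(c=5) 86(c=7)]
  18. access 86: HIT, count now 8. Cache: [40(c=1) 52(c=3) 27(c=5) 86(c=8)]
  19. access 40: HIT, count now 2. Cache: [40(c=2) 52(c=3) 27(c=5) 86(c=8)]
  20. access 27: HIT, count now 6. Cache: [40(c=2) 52(c=3) 27(c=6) 86(c=8)]
  21. access 52: HIT, count now 4. Cache: [40(c=2) 52(c=4) 27(c=6) 86(c=8)]
  22. access 27: HIT, count now 7. Cache: [40(c=2) 52(c=4) 27(c=7) 86(c=8)]
  23. access 12: MISS, evict 40(c=2). Cache: [12(c=1) 52(c=4) 27(c=7) 86(c=8)]
  24. access 52: HIT, count now 5. Cache: [12(c=1) 52(c=5) 27(c=7) 86(c=8)]
  25. access 27: HIT, count now 8. Cache: [12(c=1) 52(c=5) 86(c=8) 27(c=8)]
  26. access 7: MISS, evict 12(c=1). Cache: [7(c=1) 52(c=5) 86(c=8) 27(c=8)]
  27. access 52: HIT, count now 6. Cache: [7(c=1) 52(c=6) 86(c=8) 27(c=8)]
  28. access 27: HIT, count now 9. Cache: [7(c=1) 52(c=6) 86(c=8) 27(c=9)]
  29. access 27: HIT, count now 10. Cache: [7(c=1) 52(c=6) 86(c=8) 27(c=10)]
  30. access 86: HIT, count now 9. Cache: [7(c=1) 52(c=6) 86(c=9) 27(c=10)]
  31. access 27: HIT, count now 11. Cache: [7(c=1) 52(c=6) 86(c=9) 27(c=11)]
  32. access 59: MISS, evict 7(c=1). Cache: [59(c=1) 52(c=6) 86(c=9) 27(c=11)]
  33. access 86: HIT, count now 10. Cache: [59(c=1) 52(c=6) 86(c=10) 27(c=11)]
  34. access 40: MISS, evict 59(c=1). Cache: [40(c=1) 52(c=6) 86(c=10) 27(c=11)]
  35. access 40: HIT, count now 2. Cache: [40(c=2) 52(c=6) 86(c=10) 27(c=11)]
  36. access 59: MISS, evict 40(c=2). Cache: [59(c=1) 52(c=6) 86(c=10) 27(c=11)]
  37. access 52: HIT, count now 7. Cache: [59(c=1) 52(c=7) 86(c=10) 27(c=11)]
  38. access 59: HIT, count now 2. Cache: [59(c=2) 52(c=7) 86(c=10) 27(c=11)]
Total: 28 hits, 10 misses, 6 evictions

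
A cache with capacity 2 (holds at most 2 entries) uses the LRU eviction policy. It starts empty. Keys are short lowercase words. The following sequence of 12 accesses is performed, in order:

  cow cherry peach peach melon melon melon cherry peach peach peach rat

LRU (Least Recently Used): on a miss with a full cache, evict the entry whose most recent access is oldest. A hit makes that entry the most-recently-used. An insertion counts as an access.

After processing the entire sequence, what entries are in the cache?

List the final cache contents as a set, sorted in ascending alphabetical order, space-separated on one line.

Answer: peach rat

Derivation:
LRU simulation (capacity=2):
  1. access cow: MISS. Cache (LRU->MRU): [cow]
  2. access cherry: MISS. Cache (LRU->MRU): [cow cherry]
  3. access peach: MISS, evict cow. Cache (LRU->MRU): [cherry peach]
  4. access peach: HIT. Cache (LRU->MRU): [cherry peach]
  5. access melon: MISS, evict cherry. Cache (LRU->MRU): [peach melon]
  6. access melon: HIT. Cache (LRU->MRU): [peach melon]
  7. access melon: HIT. Cache (LRU->MRU): [peach melon]
  8. access cherry: MISS, evict peach. Cache (LRU->MRU): [melon cherry]
  9. access peach: MISS, evict melon. Cache (LRU->MRU): [cherry peach]
  10. access peach: HIT. Cache (LRU->MRU): [cherry peach]
  11. access peach: HIT. Cache (LRU->MRU): [cherry peach]
  12. access rat: MISS, evict cherry. Cache (LRU->MRU): [peach rat]
Total: 5 hits, 7 misses, 5 evictions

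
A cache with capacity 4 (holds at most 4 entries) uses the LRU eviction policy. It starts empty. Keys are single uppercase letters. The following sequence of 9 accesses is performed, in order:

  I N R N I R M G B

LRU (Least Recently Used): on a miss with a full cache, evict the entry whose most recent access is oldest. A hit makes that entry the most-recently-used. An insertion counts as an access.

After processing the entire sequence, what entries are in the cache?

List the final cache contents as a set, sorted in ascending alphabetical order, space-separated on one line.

LRU simulation (capacity=4):
  1. access I: MISS. Cache (LRU->MRU): [I]
  2. access N: MISS. Cache (LRU->MRU): [I N]
  3. access R: MISS. Cache (LRU->MRU): [I N R]
  4. access N: HIT. Cache (LRU->MRU): [I R N]
  5. access I: HIT. Cache (LRU->MRU): [R N I]
  6. access R: HIT. Cache (LRU->MRU): [N I R]
  7. access M: MISS. Cache (LRU->MRU): [N I R M]
  8. access G: MISS, evict N. Cache (LRU->MRU): [I R M G]
  9. access B: MISS, evict I. Cache (LRU->MRU): [R M G B]
Total: 3 hits, 6 misses, 2 evictions

Answer: B G M R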